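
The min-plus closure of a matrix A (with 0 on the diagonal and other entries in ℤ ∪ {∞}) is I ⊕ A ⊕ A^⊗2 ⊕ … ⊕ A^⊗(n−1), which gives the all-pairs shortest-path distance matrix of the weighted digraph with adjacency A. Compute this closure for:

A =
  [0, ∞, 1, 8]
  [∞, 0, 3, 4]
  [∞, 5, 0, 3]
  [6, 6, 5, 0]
Closure =
  [0, 6, 1, 4]
  [10, 0, 3, 4]
  [9, 5, 0, 3]
  [6, 6, 5, 0]

This is the Floyd-Warshall all-pairs shortest-path computation. For each intermediate vertex k = 0, 1, …, 3, update dist[i][j] ← min(dist[i][j], dist[i][k] + dist[k][j]). The final matrix gives, for each (i, j), the minimum total weight of any directed path from i to j (possibly empty when i = j).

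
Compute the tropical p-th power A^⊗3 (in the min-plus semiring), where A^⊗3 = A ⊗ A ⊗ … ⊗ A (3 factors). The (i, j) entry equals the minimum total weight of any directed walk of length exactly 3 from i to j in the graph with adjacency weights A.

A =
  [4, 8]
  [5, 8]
A^⊗3 =
  [12, 16]
  [13, 17]

Each entry (A^⊗3)_ij equals the minimum over all length-3 walks i = v_0 → v_1 → … → v_3 = j of Σ_t A[v_t][v_{t+1}]. For example, for (i, j) = (0, 1) we minimise over 4 possible intermediate vertex sequences; the minimum is 16, attained along the walk 0 → 0 → 0 → 1.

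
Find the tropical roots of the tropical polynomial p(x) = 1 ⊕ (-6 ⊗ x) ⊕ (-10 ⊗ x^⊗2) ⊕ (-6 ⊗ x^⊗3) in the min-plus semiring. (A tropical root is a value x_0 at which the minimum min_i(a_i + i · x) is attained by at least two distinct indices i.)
Roots: {-4, 4, 7}

Each tropical root is a break point of the lower envelope of the lines y = a_i + i · x (there are 4 lines, with slopes 0, 1, ..., 3). Only the lines that attain the minimum somewhere contribute to roots; other lines are dominated. Here the surviving (envelope) indices are i = 3, i = 2, i = 1, i = 0.
Intersections between consecutive envelope lines give the roots: for adjacent envelope indices i < j the intersection is x = (a_i − a_j) / (j − i). Reading off the sorted break points: {-4, 4, 7}.
Verification: at each break x_0, at least two indices attain the minimum of min_i(a_i + i · x_0).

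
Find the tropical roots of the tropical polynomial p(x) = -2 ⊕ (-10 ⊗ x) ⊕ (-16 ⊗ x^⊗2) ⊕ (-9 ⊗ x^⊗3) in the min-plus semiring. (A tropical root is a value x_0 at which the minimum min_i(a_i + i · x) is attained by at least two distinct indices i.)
Roots: {-7, 6, 8}

Each tropical root is a break point of the lower envelope of the lines y = a_i + i · x (there are 4 lines, with slopes 0, 1, ..., 3). Only the lines that attain the minimum somewhere contribute to roots; other lines are dominated. Here the surviving (envelope) indices are i = 3, i = 2, i = 1, i = 0.
Intersections between consecutive envelope lines give the roots: for adjacent envelope indices i < j the intersection is x = (a_i − a_j) / (j − i). Reading off the sorted break points: {-7, 6, 8}.
Verification: at each break x_0, at least two indices attain the minimum of min_i(a_i + i · x_0).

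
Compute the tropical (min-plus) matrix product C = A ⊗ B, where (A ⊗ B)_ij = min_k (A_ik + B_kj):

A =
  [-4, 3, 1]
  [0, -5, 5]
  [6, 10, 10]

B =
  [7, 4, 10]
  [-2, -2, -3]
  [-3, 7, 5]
A ⊗ B =
  [-2, 0, 0]
  [-7, -7, -8]
  [7, 8, 7]

Apply the min-plus product entry-by-entry:
  C[0][0] = min over k of (A[0][0] + B[0][0] = -4 + 7 = 3, A[0][1] + B[1][0] = 3 + -2 = 1, A[0][2] + B[2][0] = 1 + -3 = -2) = -2 (attained at k = 2)
  C[0][1] = min over k of (A[0][0] + B[0][1] = -4 + 4 = 0, A[0][1] + B[1][1] = 3 + -2 = 1, A[0][2] + B[2][1] = 1 + 7 = 8) = 0 (attained at k = 0)
  C[0][2] = min over k of (A[0][0] + B[0][2] = -4 + 10 = 6, A[0][1] + B[1][2] = 3 + -3 = 0, A[0][2] + B[2][2] = 1 + 5 = 6) = 0 (attained at k = 1)
  C[1][0] = min over k of (A[1][0] + B[0][0] = 0 + 7 = 7, A[1][1] + B[1][0] = -5 + -2 = -7, A[1][2] + B[2][0] = 5 + -3 = 2) = -7 (attained at k = 1)
  C[1][1] = min over k of (A[1][0] + B[0][1] = 0 + 4 = 4, A[1][1] + B[1][1] = -5 + -2 = -7, A[1][2] + B[2][1] = 5 + 7 = 12) = -7 (attained at k = 1)
  C[1][2] = min over k of (A[1][0] + B[0][2] = 0 + 10 = 10, A[1][1] + B[1][2] = -5 + -3 = -8, A[1][2] + B[2][2] = 5 + 5 = 10) = -8 (attained at k = 1)
  C[2][0] = min over k of (A[2][0] + B[0][0] = 6 + 7 = 13, A[2][1] + B[1][0] = 10 + -2 = 8, A[2][2] + B[2][0] = 10 + -3 = 7) = 7 (attained at k = 2)
  C[2][1] = min over k of (A[2][0] + B[0][1] = 6 + 4 = 10, A[2][1] + B[1][1] = 10 + -2 = 8, A[2][2] + B[2][1] = 10 + 7 = 17) = 8 (attained at k = 1)
  C[2][2] = min over k of (A[2][0] + B[0][2] = 6 + 10 = 16, A[2][1] + B[1][2] = 10 + -3 = 7, A[2][2] + B[2][2] = 10 + 5 = 15) = 7 (attained at k = 1)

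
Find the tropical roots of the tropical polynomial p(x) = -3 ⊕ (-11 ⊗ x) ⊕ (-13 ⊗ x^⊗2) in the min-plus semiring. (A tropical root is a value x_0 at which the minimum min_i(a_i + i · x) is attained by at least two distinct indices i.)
Roots: {2, 8}

Each tropical root is a break point of the lower envelope of the lines y = a_i + i · x (there are 3 lines, with slopes 0, 1, ..., 2). Only the lines that attain the minimum somewhere contribute to roots; other lines are dominated. Here the surviving (envelope) indices are i = 2, i = 1, i = 0.
Intersections between consecutive envelope lines give the roots: for adjacent envelope indices i < j the intersection is x = (a_i − a_j) / (j − i). Reading off the sorted break points: {2, 8}.
Verification: at each break x_0, at least two indices attain the minimum of min_i(a_i + i · x_0).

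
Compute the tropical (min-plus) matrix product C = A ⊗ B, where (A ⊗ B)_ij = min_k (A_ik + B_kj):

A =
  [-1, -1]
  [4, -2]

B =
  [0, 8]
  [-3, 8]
A ⊗ B =
  [-4, 7]
  [-5, 6]

Apply the min-plus product entry-by-entry:
  C[0][0] = min over k of (A[0][0] + B[0][0] = -1 + 0 = -1, A[0][1] + B[1][0] = -1 + -3 = -4) = -4 (attained at k = 1)
  C[0][1] = min over k of (A[0][0] + B[0][1] = -1 + 8 = 7, A[0][1] + B[1][1] = -1 + 8 = 7) = 7 (attained at k = 0)
  C[1][0] = min over k of (A[1][0] + B[0][0] = 4 + 0 = 4, A[1][1] + B[1][0] = -2 + -3 = -5) = -5 (attained at k = 1)
  C[1][1] = min over k of (A[1][0] + B[0][1] = 4 + 8 = 12, A[1][1] + B[1][1] = -2 + 8 = 6) = 6 (attained at k = 1)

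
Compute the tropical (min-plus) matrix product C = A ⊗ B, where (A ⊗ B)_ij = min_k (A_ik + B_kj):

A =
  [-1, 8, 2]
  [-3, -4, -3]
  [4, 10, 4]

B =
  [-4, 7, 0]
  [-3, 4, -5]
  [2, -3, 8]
A ⊗ B =
  [-5, -1, -1]
  [-7, -6, -9]
  [0, 1, 4]

Apply the min-plus product entry-by-entry:
  C[0][0] = min over k of (A[0][0] + B[0][0] = -1 + -4 = -5, A[0][1] + B[1][0] = 8 + -3 = 5, A[0][2] + B[2][0] = 2 + 2 = 4) = -5 (attained at k = 0)
  C[0][1] = min over k of (A[0][0] + B[0][1] = -1 + 7 = 6, A[0][1] + B[1][1] = 8 + 4 = 12, A[0][2] + B[2][1] = 2 + -3 = -1) = -1 (attained at k = 2)
  C[0][2] = min over k of (A[0][0] + B[0][2] = -1 + 0 = -1, A[0][1] + B[1][2] = 8 + -5 = 3, A[0][2] + B[2][2] = 2 + 8 = 10) = -1 (attained at k = 0)
  C[1][0] = min over k of (A[1][0] + B[0][0] = -3 + -4 = -7, A[1][1] + B[1][0] = -4 + -3 = -7, A[1][2] + B[2][0] = -3 + 2 = -1) = -7 (attained at k = 0)
  C[1][1] = min over k of (A[1][0] + B[0][1] = -3 + 7 = 4, A[1][1] + B[1][1] = -4 + 4 = 0, A[1][2] + B[2][1] = -3 + -3 = -6) = -6 (attained at k = 2)
  C[1][2] = min over k of (A[1][0] + B[0][2] = -3 + 0 = -3, A[1][1] + B[1][2] = -4 + -5 = -9, A[1][2] + B[2][2] = -3 + 8 = 5) = -9 (attained at k = 1)
  C[2][0] = min over k of (A[2][0] + B[0][0] = 4 + -4 = 0, A[2][1] + B[1][0] = 10 + -3 = 7, A[2][2] + B[2][0] = 4 + 2 = 6) = 0 (attained at k = 0)
  C[2][1] = min over k of (A[2][0] + B[0][1] = 4 + 7 = 11, A[2][1] + B[1][1] = 10 + 4 = 14, A[2][2] + B[2][1] = 4 + -3 = 1) = 1 (attained at k = 2)
  C[2][2] = min over k of (A[2][0] + B[0][2] = 4 + 0 = 4, A[2][1] + B[1][2] = 10 + -5 = 5, A[2][2] + B[2][2] = 4 + 8 = 12) = 4 (attained at k = 0)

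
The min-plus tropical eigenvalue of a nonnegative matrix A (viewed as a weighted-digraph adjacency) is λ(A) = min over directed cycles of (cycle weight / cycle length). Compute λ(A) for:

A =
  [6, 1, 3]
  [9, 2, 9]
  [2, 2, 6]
λ(A) = 2

Enumerate directed cycles and compute their means (weight / length). Sample:
  cycle 0 → 0: weight = 6, length = 1, mean = 6/1 ≈ 6.000
  cycle 1 → 1: weight = 2, length = 1, mean = 2/1 ≈ 2.000
  cycle 2 → 2: weight = 6, length = 1, mean = 6/1 ≈ 6.000
  cycle 0 → 1 → 0: weight = 10, length = 2, mean = 10/2 ≈ 5.000
  cycle 0 → 2 → 0: weight = 5, length = 2, mean = 5/2 ≈ 2.500
  cycle 1 → 0 → 1: weight = 10, length = 2, mean = 10/2 ≈ 5.000
Minimum mean = 2.000, attained e.g. along the cycle 1 → 1 with weight 2 and length 1. So λ(A) = 2/1 = 2.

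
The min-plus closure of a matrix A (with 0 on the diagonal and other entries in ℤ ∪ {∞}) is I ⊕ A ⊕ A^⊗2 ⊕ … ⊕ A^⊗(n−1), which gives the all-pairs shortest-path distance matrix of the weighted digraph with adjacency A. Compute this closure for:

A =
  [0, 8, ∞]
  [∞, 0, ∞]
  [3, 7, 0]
Closure =
  [0, 8, ∞]
  [∞, 0, ∞]
  [3, 7, 0]

This is the Floyd-Warshall all-pairs shortest-path computation. For each intermediate vertex k = 0, 1, …, 2, update dist[i][j] ← min(dist[i][j], dist[i][k] + dist[k][j]). The final matrix gives, for each (i, j), the minimum total weight of any directed path from i to j (possibly empty when i = j).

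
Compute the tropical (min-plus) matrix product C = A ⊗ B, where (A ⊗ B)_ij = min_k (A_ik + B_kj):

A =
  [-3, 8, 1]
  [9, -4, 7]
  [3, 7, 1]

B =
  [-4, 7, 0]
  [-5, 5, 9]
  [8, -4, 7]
A ⊗ B =
  [-7, -3, -3]
  [-9, 1, 5]
  [-1, -3, 3]

Apply the min-plus product entry-by-entry:
  C[0][0] = min over k of (A[0][0] + B[0][0] = -3 + -4 = -7, A[0][1] + B[1][0] = 8 + -5 = 3, A[0][2] + B[2][0] = 1 + 8 = 9) = -7 (attained at k = 0)
  C[0][1] = min over k of (A[0][0] + B[0][1] = -3 + 7 = 4, A[0][1] + B[1][1] = 8 + 5 = 13, A[0][2] + B[2][1] = 1 + -4 = -3) = -3 (attained at k = 2)
  C[0][2] = min over k of (A[0][0] + B[0][2] = -3 + 0 = -3, A[0][1] + B[1][2] = 8 + 9 = 17, A[0][2] + B[2][2] = 1 + 7 = 8) = -3 (attained at k = 0)
  C[1][0] = min over k of (A[1][0] + B[0][0] = 9 + -4 = 5, A[1][1] + B[1][0] = -4 + -5 = -9, A[1][2] + B[2][0] = 7 + 8 = 15) = -9 (attained at k = 1)
  C[1][1] = min over k of (A[1][0] + B[0][1] = 9 + 7 = 16, A[1][1] + B[1][1] = -4 + 5 = 1, A[1][2] + B[2][1] = 7 + -4 = 3) = 1 (attained at k = 1)
  C[1][2] = min over k of (A[1][0] + B[0][2] = 9 + 0 = 9, A[1][1] + B[1][2] = -4 + 9 = 5, A[1][2] + B[2][2] = 7 + 7 = 14) = 5 (attained at k = 1)
  C[2][0] = min over k of (A[2][0] + B[0][0] = 3 + -4 = -1, A[2][1] + B[1][0] = 7 + -5 = 2, A[2][2] + B[2][0] = 1 + 8 = 9) = -1 (attained at k = 0)
  C[2][1] = min over k of (A[2][0] + B[0][1] = 3 + 7 = 10, A[2][1] + B[1][1] = 7 + 5 = 12, A[2][2] + B[2][1] = 1 + -4 = -3) = -3 (attained at k = 2)
  C[2][2] = min over k of (A[2][0] + B[0][2] = 3 + 0 = 3, A[2][1] + B[1][2] = 7 + 9 = 16, A[2][2] + B[2][2] = 1 + 7 = 8) = 3 (attained at k = 0)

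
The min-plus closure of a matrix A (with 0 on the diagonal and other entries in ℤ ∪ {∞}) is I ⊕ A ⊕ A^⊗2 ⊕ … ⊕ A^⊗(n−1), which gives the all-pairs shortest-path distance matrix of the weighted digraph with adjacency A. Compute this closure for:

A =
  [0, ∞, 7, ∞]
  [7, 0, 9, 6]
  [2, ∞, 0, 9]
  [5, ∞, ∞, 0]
Closure =
  [0, ∞, 7, 16]
  [7, 0, 9, 6]
  [2, ∞, 0, 9]
  [5, ∞, 12, 0]

This is the Floyd-Warshall all-pairs shortest-path computation. For each intermediate vertex k = 0, 1, …, 3, update dist[i][j] ← min(dist[i][j], dist[i][k] + dist[k][j]). The final matrix gives, for each (i, j), the minimum total weight of any directed path from i to j (possibly empty when i = j).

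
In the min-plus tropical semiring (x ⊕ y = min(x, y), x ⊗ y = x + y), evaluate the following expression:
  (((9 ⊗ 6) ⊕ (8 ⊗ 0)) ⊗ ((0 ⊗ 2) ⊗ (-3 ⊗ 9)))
(((9 ⊗ 6) ⊕ (8 ⊗ 0)) ⊗ ((0 ⊗ 2) ⊗ (-3 ⊗ 9))) = 16

Expand innermost to outermost. Recall ⊕ takes the minimum of its arguments and ⊗ takes their sum. Working out the expression (((9 ⊗ 6) ⊕ (8 ⊗ 0)) ⊗ ((0 ⊗ 2) ⊗ (-3 ⊗ 9))) gives 16.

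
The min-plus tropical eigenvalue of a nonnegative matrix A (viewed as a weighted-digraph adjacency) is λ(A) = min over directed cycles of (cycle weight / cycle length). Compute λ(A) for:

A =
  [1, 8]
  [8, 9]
λ(A) = 1

Enumerate directed cycles and compute their means (weight / length). Sample:
  cycle 0 → 0: weight = 1, length = 1, mean = 1/1 ≈ 1.000
  cycle 1 → 1: weight = 9, length = 1, mean = 9/1 ≈ 9.000
  cycle 0 → 1 → 0: weight = 16, length = 2, mean = 16/2 ≈ 8.000
  cycle 1 → 0 → 1: weight = 16, length = 2, mean = 16/2 ≈ 8.000
Minimum mean = 1.000, attained e.g. along the cycle 0 → 0 with weight 1 and length 1. So λ(A) = 1/1 = 1.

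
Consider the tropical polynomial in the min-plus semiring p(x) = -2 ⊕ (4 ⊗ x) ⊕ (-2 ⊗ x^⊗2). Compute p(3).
p(3) = -2

A tropical monomial a ⊗ x^⊗i evaluates to a + i · x. Evaluating each term at x = 3:
  Term 0 contributes -2 + 0 · 3 = -2
  Term 1 contributes 4 + 1 · 3 = 7
  Term 2 contributes -2 + 2 · 3 = 4
p(3) = ⊕ of these = min[-2, 7, 4] = -2.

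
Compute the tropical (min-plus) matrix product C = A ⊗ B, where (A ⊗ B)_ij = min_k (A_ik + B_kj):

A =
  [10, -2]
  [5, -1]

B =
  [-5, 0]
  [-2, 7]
A ⊗ B =
  [-4, 5]
  [-3, 5]

Apply the min-plus product entry-by-entry:
  C[0][0] = min over k of (A[0][0] + B[0][0] = 10 + -5 = 5, A[0][1] + B[1][0] = -2 + -2 = -4) = -4 (attained at k = 1)
  C[0][1] = min over k of (A[0][0] + B[0][1] = 10 + 0 = 10, A[0][1] + B[1][1] = -2 + 7 = 5) = 5 (attained at k = 1)
  C[1][0] = min over k of (A[1][0] + B[0][0] = 5 + -5 = 0, A[1][1] + B[1][0] = -1 + -2 = -3) = -3 (attained at k = 1)
  C[1][1] = min over k of (A[1][0] + B[0][1] = 5 + 0 = 5, A[1][1] + B[1][1] = -1 + 7 = 6) = 5 (attained at k = 0)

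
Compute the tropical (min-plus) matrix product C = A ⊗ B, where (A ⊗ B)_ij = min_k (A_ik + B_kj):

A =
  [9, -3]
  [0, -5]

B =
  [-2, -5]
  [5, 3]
A ⊗ B =
  [2, 0]
  [-2, -5]

Apply the min-plus product entry-by-entry:
  C[0][0] = min over k of (A[0][0] + B[0][0] = 9 + -2 = 7, A[0][1] + B[1][0] = -3 + 5 = 2) = 2 (attained at k = 1)
  C[0][1] = min over k of (A[0][0] + B[0][1] = 9 + -5 = 4, A[0][1] + B[1][1] = -3 + 3 = 0) = 0 (attained at k = 1)
  C[1][0] = min over k of (A[1][0] + B[0][0] = 0 + -2 = -2, A[1][1] + B[1][0] = -5 + 5 = 0) = -2 (attained at k = 0)
  C[1][1] = min over k of (A[1][0] + B[0][1] = 0 + -5 = -5, A[1][1] + B[1][1] = -5 + 3 = -2) = -5 (attained at k = 0)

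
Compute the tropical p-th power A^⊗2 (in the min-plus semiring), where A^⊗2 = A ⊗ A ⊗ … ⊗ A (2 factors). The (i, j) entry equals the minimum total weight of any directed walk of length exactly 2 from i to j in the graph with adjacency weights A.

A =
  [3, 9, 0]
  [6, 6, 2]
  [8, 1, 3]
A^⊗2 =
  [6, 1, 3]
  [9, 3, 5]
  [7, 4, 3]

Each entry (A^⊗2)_ij equals the minimum over all length-2 walks i = v_0 → v_1 → … → v_2 = j of Σ_t A[v_t][v_{t+1}]. For example, for (i, j) = (0, 2) we minimise over 3 possible intermediate vertex sequences; the minimum is 3, attained along the walk 0 → 0 → 2.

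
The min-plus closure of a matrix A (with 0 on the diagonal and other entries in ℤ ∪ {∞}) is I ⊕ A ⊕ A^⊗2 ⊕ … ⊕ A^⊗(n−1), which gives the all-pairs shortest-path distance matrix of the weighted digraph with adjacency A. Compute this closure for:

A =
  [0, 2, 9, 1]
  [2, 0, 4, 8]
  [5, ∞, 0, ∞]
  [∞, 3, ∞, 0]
Closure =
  [0, 2, 6, 1]
  [2, 0, 4, 3]
  [5, 7, 0, 6]
  [5, 3, 7, 0]

This is the Floyd-Warshall all-pairs shortest-path computation. For each intermediate vertex k = 0, 1, …, 3, update dist[i][j] ← min(dist[i][j], dist[i][k] + dist[k][j]). The final matrix gives, for each (i, j), the minimum total weight of any directed path from i to j (possibly empty when i = j).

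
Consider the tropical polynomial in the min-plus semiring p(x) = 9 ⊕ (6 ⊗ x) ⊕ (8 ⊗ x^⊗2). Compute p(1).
p(1) = 7

A tropical monomial a ⊗ x^⊗i evaluates to a + i · x. Evaluating each term at x = 1:
  Term 0 contributes 9 + 0 · 1 = 9
  Term 1 contributes 6 + 1 · 1 = 7
  Term 2 contributes 8 + 2 · 1 = 10
p(1) = ⊕ of these = min[9, 7, 10] = 7.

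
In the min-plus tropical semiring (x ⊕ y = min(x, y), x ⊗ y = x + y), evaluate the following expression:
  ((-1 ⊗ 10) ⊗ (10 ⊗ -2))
((-1 ⊗ 10) ⊗ (10 ⊗ -2)) = 17

Expand innermost to outermost. Recall ⊕ takes the minimum of its arguments and ⊗ takes their sum. Working out the expression ((-1 ⊗ 10) ⊗ (10 ⊗ -2)) gives 17.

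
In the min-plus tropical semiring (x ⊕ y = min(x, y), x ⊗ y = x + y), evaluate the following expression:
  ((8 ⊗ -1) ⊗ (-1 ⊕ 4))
((8 ⊗ -1) ⊗ (-1 ⊕ 4)) = 6

Expand innermost to outermost. Recall ⊕ takes the minimum of its arguments and ⊗ takes their sum. Working out the expression ((8 ⊗ -1) ⊗ (-1 ⊕ 4)) gives 6.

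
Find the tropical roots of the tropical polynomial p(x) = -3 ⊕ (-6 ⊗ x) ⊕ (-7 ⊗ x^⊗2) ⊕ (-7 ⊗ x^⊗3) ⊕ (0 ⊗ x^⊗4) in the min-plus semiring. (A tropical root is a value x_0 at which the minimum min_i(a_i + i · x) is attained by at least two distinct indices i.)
Roots: {-7, 0, 1, 3}

Each tropical root is a break point of the lower envelope of the lines y = a_i + i · x (there are 5 lines, with slopes 0, 1, ..., 4). Only the lines that attain the minimum somewhere contribute to roots; other lines are dominated. Here the surviving (envelope) indices are i = 4, i = 3, i = 2, i = 1, i = 0.
Intersections between consecutive envelope lines give the roots: for adjacent envelope indices i < j the intersection is x = (a_i − a_j) / (j − i). Reading off the sorted break points: {-7, 0, 1, 3}.
Verification: at each break x_0, at least two indices attain the minimum of min_i(a_i + i · x_0).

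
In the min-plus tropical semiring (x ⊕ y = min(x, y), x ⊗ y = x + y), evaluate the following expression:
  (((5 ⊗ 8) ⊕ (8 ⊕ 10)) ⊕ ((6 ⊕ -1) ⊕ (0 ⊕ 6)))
(((5 ⊗ 8) ⊕ (8 ⊕ 10)) ⊕ ((6 ⊕ -1) ⊕ (0 ⊕ 6))) = -1

Expand innermost to outermost. Recall ⊕ takes the minimum of its arguments and ⊗ takes their sum. Working out the expression (((5 ⊗ 8) ⊕ (8 ⊕ 10)) ⊕ ((6 ⊕ -1) ⊕ (0 ⊕ 6))) gives -1.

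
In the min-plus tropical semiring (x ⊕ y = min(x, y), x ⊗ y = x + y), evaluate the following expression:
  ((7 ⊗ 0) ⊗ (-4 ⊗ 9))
((7 ⊗ 0) ⊗ (-4 ⊗ 9)) = 12

Expand innermost to outermost. Recall ⊕ takes the minimum of its arguments and ⊗ takes their sum. Working out the expression ((7 ⊗ 0) ⊗ (-4 ⊗ 9)) gives 12.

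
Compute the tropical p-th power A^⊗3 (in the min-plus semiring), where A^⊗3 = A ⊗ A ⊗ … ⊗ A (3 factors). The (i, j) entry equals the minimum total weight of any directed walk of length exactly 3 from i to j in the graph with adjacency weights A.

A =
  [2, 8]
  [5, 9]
A^⊗3 =
  [6, 12]
  [9, 15]

Each entry (A^⊗3)_ij equals the minimum over all length-3 walks i = v_0 → v_1 → … → v_3 = j of Σ_t A[v_t][v_{t+1}]. For example, for (i, j) = (0, 1) we minimise over 4 possible intermediate vertex sequences; the minimum is 12, attained along the walk 0 → 0 → 0 → 1.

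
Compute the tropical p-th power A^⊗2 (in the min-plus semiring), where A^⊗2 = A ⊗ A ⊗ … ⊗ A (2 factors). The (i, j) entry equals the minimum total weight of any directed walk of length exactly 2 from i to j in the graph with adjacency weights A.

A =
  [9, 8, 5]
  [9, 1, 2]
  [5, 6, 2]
A^⊗2 =
  [10, 9, 7]
  [7, 2, 3]
  [7, 7, 4]

Each entry (A^⊗2)_ij equals the minimum over all length-2 walks i = v_0 → v_1 → … → v_2 = j of Σ_t A[v_t][v_{t+1}]. For example, for (i, j) = (0, 2) we minimise over 3 possible intermediate vertex sequences; the minimum is 7, attained along the walk 0 → 2 → 2.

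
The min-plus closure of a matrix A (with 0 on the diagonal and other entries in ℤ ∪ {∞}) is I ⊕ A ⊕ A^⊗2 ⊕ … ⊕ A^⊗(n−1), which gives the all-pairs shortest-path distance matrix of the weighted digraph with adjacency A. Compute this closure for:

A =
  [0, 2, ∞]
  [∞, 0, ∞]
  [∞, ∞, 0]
Closure =
  [0, 2, ∞]
  [∞, 0, ∞]
  [∞, ∞, 0]

This is the Floyd-Warshall all-pairs shortest-path computation. For each intermediate vertex k = 0, 1, …, 2, update dist[i][j] ← min(dist[i][j], dist[i][k] + dist[k][j]). The final matrix gives, for each (i, j), the minimum total weight of any directed path from i to j (possibly empty when i = j).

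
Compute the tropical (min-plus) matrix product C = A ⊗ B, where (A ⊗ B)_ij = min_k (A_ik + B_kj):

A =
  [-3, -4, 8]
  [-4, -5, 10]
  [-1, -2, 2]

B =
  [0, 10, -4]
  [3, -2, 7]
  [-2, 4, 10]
A ⊗ B =
  [-3, -6, -7]
  [-4, -7, -8]
  [-1, -4, -5]

Apply the min-plus product entry-by-entry:
  C[0][0] = min over k of (A[0][0] + B[0][0] = -3 + 0 = -3, A[0][1] + B[1][0] = -4 + 3 = -1, A[0][2] + B[2][0] = 8 + -2 = 6) = -3 (attained at k = 0)
  C[0][1] = min over k of (A[0][0] + B[0][1] = -3 + 10 = 7, A[0][1] + B[1][1] = -4 + -2 = -6, A[0][2] + B[2][1] = 8 + 4 = 12) = -6 (attained at k = 1)
  C[0][2] = min over k of (A[0][0] + B[0][2] = -3 + -4 = -7, A[0][1] + B[1][2] = -4 + 7 = 3, A[0][2] + B[2][2] = 8 + 10 = 18) = -7 (attained at k = 0)
  C[1][0] = min over k of (A[1][0] + B[0][0] = -4 + 0 = -4, A[1][1] + B[1][0] = -5 + 3 = -2, A[1][2] + B[2][0] = 10 + -2 = 8) = -4 (attained at k = 0)
  C[1][1] = min over k of (A[1][0] + B[0][1] = -4 + 10 = 6, A[1][1] + B[1][1] = -5 + -2 = -7, A[1][2] + B[2][1] = 10 + 4 = 14) = -7 (attained at k = 1)
  C[1][2] = min over k of (A[1][0] + B[0][2] = -4 + -4 = -8, A[1][1] + B[1][2] = -5 + 7 = 2, A[1][2] + B[2][2] = 10 + 10 = 20) = -8 (attained at k = 0)
  C[2][0] = min over k of (A[2][0] + B[0][0] = -1 + 0 = -1, A[2][1] + B[1][0] = -2 + 3 = 1, A[2][2] + B[2][0] = 2 + -2 = 0) = -1 (attained at k = 0)
  C[2][1] = min over k of (A[2][0] + B[0][1] = -1 + 10 = 9, A[2][1] + B[1][1] = -2 + -2 = -4, A[2][2] + B[2][1] = 2 + 4 = 6) = -4 (attained at k = 1)
  C[2][2] = min over k of (A[2][0] + B[0][2] = -1 + -4 = -5, A[2][1] + B[1][2] = -2 + 7 = 5, A[2][2] + B[2][2] = 2 + 10 = 12) = -5 (attained at k = 0)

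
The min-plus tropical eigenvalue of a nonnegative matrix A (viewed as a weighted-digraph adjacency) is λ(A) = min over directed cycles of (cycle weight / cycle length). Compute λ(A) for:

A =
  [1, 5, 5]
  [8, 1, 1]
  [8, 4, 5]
λ(A) = 1

Enumerate directed cycles and compute their means (weight / length). Sample:
  cycle 0 → 0: weight = 1, length = 1, mean = 1/1 ≈ 1.000
  cycle 1 → 1: weight = 1, length = 1, mean = 1/1 ≈ 1.000
  cycle 2 → 2: weight = 5, length = 1, mean = 5/1 ≈ 5.000
  cycle 0 → 1 → 0: weight = 13, length = 2, mean = 13/2 ≈ 6.500
  cycle 0 → 2 → 0: weight = 13, length = 2, mean = 13/2 ≈ 6.500
  cycle 1 → 0 → 1: weight = 13, length = 2, mean = 13/2 ≈ 6.500
Minimum mean = 1.000, attained e.g. along the cycle 0 → 0 with weight 1 and length 1. So λ(A) = 1/1 = 1.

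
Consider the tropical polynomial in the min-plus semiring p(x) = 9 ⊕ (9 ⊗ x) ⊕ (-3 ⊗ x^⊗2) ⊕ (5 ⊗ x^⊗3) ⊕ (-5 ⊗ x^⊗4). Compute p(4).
p(4) = 5

A tropical monomial a ⊗ x^⊗i evaluates to a + i · x. Evaluating each term at x = 4:
  Term 0 contributes 9 + 0 · 4 = 9
  Term 1 contributes 9 + 1 · 4 = 13
  Term 2 contributes -3 + 2 · 4 = 5
  Term 3 contributes 5 + 3 · 4 = 17
  Term 4 contributes -5 + 4 · 4 = 11
p(4) = ⊕ of these = min[9, 13, 5, 17, 11] = 5.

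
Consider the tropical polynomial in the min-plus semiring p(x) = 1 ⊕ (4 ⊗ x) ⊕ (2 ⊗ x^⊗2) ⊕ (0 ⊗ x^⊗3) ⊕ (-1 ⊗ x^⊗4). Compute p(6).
p(6) = 1

A tropical monomial a ⊗ x^⊗i evaluates to a + i · x. Evaluating each term at x = 6:
  Term 0 contributes 1 + 0 · 6 = 1
  Term 1 contributes 4 + 1 · 6 = 10
  Term 2 contributes 2 + 2 · 6 = 14
  Term 3 contributes 0 + 3 · 6 = 18
  Term 4 contributes -1 + 4 · 6 = 23
p(6) = ⊕ of these = min[1, 10, 14, 18, 23] = 1.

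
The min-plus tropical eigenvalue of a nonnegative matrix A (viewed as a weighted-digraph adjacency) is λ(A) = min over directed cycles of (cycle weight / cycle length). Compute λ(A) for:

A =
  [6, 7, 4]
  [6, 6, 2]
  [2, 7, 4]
λ(A) = 3

Enumerate directed cycles and compute their means (weight / length). Sample:
  cycle 0 → 0: weight = 6, length = 1, mean = 6/1 ≈ 6.000
  cycle 1 → 1: weight = 6, length = 1, mean = 6/1 ≈ 6.000
  cycle 2 → 2: weight = 4, length = 1, mean = 4/1 ≈ 4.000
  cycle 0 → 1 → 0: weight = 13, length = 2, mean = 13/2 ≈ 6.500
  cycle 0 → 2 → 0: weight = 6, length = 2, mean = 6/2 ≈ 3.000
  cycle 1 → 0 → 1: weight = 13, length = 2, mean = 13/2 ≈ 6.500
Minimum mean = 3.000, attained e.g. along the cycle 0 → 2 → 0 with weight 6 and length 2. So λ(A) = 6/2 = 3.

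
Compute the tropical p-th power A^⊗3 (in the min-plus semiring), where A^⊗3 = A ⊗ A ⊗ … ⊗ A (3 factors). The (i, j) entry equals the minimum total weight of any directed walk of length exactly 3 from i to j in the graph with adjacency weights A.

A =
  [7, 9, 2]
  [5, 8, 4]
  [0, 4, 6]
A^⊗3 =
  [8, 11, 4]
  [7, 11, 6]
  [2, 6, 8]

Each entry (A^⊗3)_ij equals the minimum over all length-3 walks i = v_0 → v_1 → … → v_3 = j of Σ_t A[v_t][v_{t+1}]. For example, for (i, j) = (0, 2) we minimise over 9 possible intermediate vertex sequences; the minimum is 4, attained along the walk 0 → 2 → 0 → 2.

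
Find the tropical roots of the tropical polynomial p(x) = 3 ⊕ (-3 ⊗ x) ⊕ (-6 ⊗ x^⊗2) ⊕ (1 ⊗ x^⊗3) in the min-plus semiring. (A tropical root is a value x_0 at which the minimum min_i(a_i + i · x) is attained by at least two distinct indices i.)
Roots: {-7, 3, 6}

Each tropical root is a break point of the lower envelope of the lines y = a_i + i · x (there are 4 lines, with slopes 0, 1, ..., 3). Only the lines that attain the minimum somewhere contribute to roots; other lines are dominated. Here the surviving (envelope) indices are i = 3, i = 2, i = 1, i = 0.
Intersections between consecutive envelope lines give the roots: for adjacent envelope indices i < j the intersection is x = (a_i − a_j) / (j − i). Reading off the sorted break points: {-7, 3, 6}.
Verification: at each break x_0, at least two indices attain the minimum of min_i(a_i + i · x_0).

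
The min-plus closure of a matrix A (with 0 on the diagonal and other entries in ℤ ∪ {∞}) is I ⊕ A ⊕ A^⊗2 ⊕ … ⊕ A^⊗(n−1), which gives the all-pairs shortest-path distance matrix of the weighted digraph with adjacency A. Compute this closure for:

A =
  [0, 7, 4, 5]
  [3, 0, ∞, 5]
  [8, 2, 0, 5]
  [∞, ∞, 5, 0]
Closure =
  [0, 6, 4, 5]
  [3, 0, 7, 5]
  [5, 2, 0, 5]
  [10, 7, 5, 0]

This is the Floyd-Warshall all-pairs shortest-path computation. For each intermediate vertex k = 0, 1, …, 3, update dist[i][j] ← min(dist[i][j], dist[i][k] + dist[k][j]). The final matrix gives, for each (i, j), the minimum total weight of any directed path from i to j (possibly empty when i = j).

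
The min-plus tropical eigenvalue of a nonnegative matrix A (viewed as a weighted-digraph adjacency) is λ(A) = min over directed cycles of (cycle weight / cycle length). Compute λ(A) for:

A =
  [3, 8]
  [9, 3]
λ(A) = 3

Enumerate directed cycles and compute their means (weight / length). Sample:
  cycle 0 → 0: weight = 3, length = 1, mean = 3/1 ≈ 3.000
  cycle 1 → 1: weight = 3, length = 1, mean = 3/1 ≈ 3.000
  cycle 0 → 1 → 0: weight = 17, length = 2, mean = 17/2 ≈ 8.500
  cycle 1 → 0 → 1: weight = 17, length = 2, mean = 17/2 ≈ 8.500
Minimum mean = 3.000, attained e.g. along the cycle 0 → 0 with weight 3 and length 1. So λ(A) = 3/1 = 3.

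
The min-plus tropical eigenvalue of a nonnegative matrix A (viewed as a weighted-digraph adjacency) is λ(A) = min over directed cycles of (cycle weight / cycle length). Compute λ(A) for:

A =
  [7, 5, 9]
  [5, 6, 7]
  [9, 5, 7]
λ(A) = 5

Enumerate directed cycles and compute their means (weight / length). Sample:
  cycle 0 → 0: weight = 7, length = 1, mean = 7/1 ≈ 7.000
  cycle 1 → 1: weight = 6, length = 1, mean = 6/1 ≈ 6.000
  cycle 2 → 2: weight = 7, length = 1, mean = 7/1 ≈ 7.000
  cycle 0 → 1 → 0: weight = 10, length = 2, mean = 10/2 ≈ 5.000
  cycle 0 → 2 → 0: weight = 18, length = 2, mean = 18/2 ≈ 9.000
  cycle 1 → 0 → 1: weight = 10, length = 2, mean = 10/2 ≈ 5.000
Minimum mean = 5.000, attained e.g. along the cycle 0 → 1 → 0 with weight 10 and length 2. So λ(A) = 10/2 = 5.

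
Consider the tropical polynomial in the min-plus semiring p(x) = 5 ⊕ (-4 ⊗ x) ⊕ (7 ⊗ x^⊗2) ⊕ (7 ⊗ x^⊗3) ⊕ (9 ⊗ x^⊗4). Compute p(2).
p(2) = -2

A tropical monomial a ⊗ x^⊗i evaluates to a + i · x. Evaluating each term at x = 2:
  Term 0 contributes 5 + 0 · 2 = 5
  Term 1 contributes -4 + 1 · 2 = -2
  Term 2 contributes 7 + 2 · 2 = 11
  Term 3 contributes 7 + 3 · 2 = 13
  Term 4 contributes 9 + 4 · 2 = 17
p(2) = ⊕ of these = min[5, -2, 11, 13, 17] = -2.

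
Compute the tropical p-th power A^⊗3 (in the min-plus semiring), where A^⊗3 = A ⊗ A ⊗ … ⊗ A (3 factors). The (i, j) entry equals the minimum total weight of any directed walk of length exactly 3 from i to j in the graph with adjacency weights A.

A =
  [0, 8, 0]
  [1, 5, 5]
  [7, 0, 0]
A^⊗3 =
  [0, 0, 0]
  [1, 1, 1]
  [1, 0, 0]

Each entry (A^⊗3)_ij equals the minimum over all length-3 walks i = v_0 → v_1 → … → v_3 = j of Σ_t A[v_t][v_{t+1}]. For example, for (i, j) = (0, 2) we minimise over 9 possible intermediate vertex sequences; the minimum is 0, attained along the walk 0 → 0 → 0 → 2.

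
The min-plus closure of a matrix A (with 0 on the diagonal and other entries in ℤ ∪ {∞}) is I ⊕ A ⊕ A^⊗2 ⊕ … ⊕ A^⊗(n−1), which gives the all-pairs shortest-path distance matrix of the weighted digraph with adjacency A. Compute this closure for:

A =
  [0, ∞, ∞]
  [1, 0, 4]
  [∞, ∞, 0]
Closure =
  [0, ∞, ∞]
  [1, 0, 4]
  [∞, ∞, 0]

This is the Floyd-Warshall all-pairs shortest-path computation. For each intermediate vertex k = 0, 1, …, 2, update dist[i][j] ← min(dist[i][j], dist[i][k] + dist[k][j]). The final matrix gives, for each (i, j), the minimum total weight of any directed path from i to j (possibly empty when i = j).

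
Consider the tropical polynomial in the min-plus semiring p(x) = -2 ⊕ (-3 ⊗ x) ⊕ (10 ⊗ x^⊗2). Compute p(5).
p(5) = -2

A tropical monomial a ⊗ x^⊗i evaluates to a + i · x. Evaluating each term at x = 5:
  Term 0 contributes -2 + 0 · 5 = -2
  Term 1 contributes -3 + 1 · 5 = 2
  Term 2 contributes 10 + 2 · 5 = 20
p(5) = ⊕ of these = min[-2, 2, 20] = -2.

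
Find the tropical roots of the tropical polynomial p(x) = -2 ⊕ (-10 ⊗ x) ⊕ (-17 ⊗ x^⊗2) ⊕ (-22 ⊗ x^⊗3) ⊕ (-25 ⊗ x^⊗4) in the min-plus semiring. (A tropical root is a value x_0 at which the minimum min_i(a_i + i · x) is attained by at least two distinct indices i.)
Roots: {3, 5, 7, 8}

Each tropical root is a break point of the lower envelope of the lines y = a_i + i · x (there are 5 lines, with slopes 0, 1, ..., 4). Only the lines that attain the minimum somewhere contribute to roots; other lines are dominated. Here the surviving (envelope) indices are i = 4, i = 3, i = 2, i = 1, i = 0.
Intersections between consecutive envelope lines give the roots: for adjacent envelope indices i < j the intersection is x = (a_i − a_j) / (j − i). Reading off the sorted break points: {3, 5, 7, 8}.
Verification: at each break x_0, at least two indices attain the minimum of min_i(a_i + i · x_0).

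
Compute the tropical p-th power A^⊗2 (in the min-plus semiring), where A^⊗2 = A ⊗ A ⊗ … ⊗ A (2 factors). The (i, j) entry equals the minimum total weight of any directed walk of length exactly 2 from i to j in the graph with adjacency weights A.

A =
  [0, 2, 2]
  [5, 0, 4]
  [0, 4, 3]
A^⊗2 =
  [0, 2, 2]
  [4, 0, 4]
  [0, 2, 2]

Each entry (A^⊗2)_ij equals the minimum over all length-2 walks i = v_0 → v_1 → … → v_2 = j of Σ_t A[v_t][v_{t+1}]. For example, for (i, j) = (0, 2) we minimise over 3 possible intermediate vertex sequences; the minimum is 2, attained along the walk 0 → 0 → 2.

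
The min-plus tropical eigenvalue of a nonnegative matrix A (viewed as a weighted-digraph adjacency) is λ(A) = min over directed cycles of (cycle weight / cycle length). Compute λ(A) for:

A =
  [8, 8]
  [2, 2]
λ(A) = 2

Enumerate directed cycles and compute their means (weight / length). Sample:
  cycle 0 → 0: weight = 8, length = 1, mean = 8/1 ≈ 8.000
  cycle 1 → 1: weight = 2, length = 1, mean = 2/1 ≈ 2.000
  cycle 0 → 1 → 0: weight = 10, length = 2, mean = 10/2 ≈ 5.000
  cycle 1 → 0 → 1: weight = 10, length = 2, mean = 10/2 ≈ 5.000
Minimum mean = 2.000, attained e.g. along the cycle 1 → 1 with weight 2 and length 1. So λ(A) = 2/1 = 2.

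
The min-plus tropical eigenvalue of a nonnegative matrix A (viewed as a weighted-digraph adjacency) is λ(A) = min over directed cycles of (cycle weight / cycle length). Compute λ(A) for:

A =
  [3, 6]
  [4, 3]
λ(A) = 3

Enumerate directed cycles and compute their means (weight / length). Sample:
  cycle 0 → 0: weight = 3, length = 1, mean = 3/1 ≈ 3.000
  cycle 1 → 1: weight = 3, length = 1, mean = 3/1 ≈ 3.000
  cycle 0 → 1 → 0: weight = 10, length = 2, mean = 10/2 ≈ 5.000
  cycle 1 → 0 → 1: weight = 10, length = 2, mean = 10/2 ≈ 5.000
Minimum mean = 3.000, attained e.g. along the cycle 0 → 0 with weight 3 and length 1. So λ(A) = 3/1 = 3.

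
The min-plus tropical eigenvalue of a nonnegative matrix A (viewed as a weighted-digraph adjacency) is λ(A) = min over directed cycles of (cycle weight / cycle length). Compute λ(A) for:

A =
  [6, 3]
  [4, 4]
λ(A) = 7/2

Enumerate directed cycles and compute their means (weight / length). Sample:
  cycle 0 → 0: weight = 6, length = 1, mean = 6/1 ≈ 6.000
  cycle 1 → 1: weight = 4, length = 1, mean = 4/1 ≈ 4.000
  cycle 0 → 1 → 0: weight = 7, length = 2, mean = 7/2 ≈ 3.500
  cycle 1 → 0 → 1: weight = 7, length = 2, mean = 7/2 ≈ 3.500
Minimum mean = 3.500, attained e.g. along the cycle 0 → 1 → 0 with weight 7 and length 2. So λ(A) = 7/2 = 7/2.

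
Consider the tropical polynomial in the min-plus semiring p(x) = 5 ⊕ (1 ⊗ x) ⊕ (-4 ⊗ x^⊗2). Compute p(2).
p(2) = 0

A tropical monomial a ⊗ x^⊗i evaluates to a + i · x. Evaluating each term at x = 2:
  Term 0 contributes 5 + 0 · 2 = 5
  Term 1 contributes 1 + 1 · 2 = 3
  Term 2 contributes -4 + 2 · 2 = 0
p(2) = ⊕ of these = min[5, 3, 0] = 0.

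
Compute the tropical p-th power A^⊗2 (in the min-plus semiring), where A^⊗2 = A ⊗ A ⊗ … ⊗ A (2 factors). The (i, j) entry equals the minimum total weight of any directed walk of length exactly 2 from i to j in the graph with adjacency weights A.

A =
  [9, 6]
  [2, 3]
A^⊗2 =
  [8, 9]
  [5, 6]

Each entry (A^⊗2)_ij equals the minimum over all length-2 walks i = v_0 → v_1 → … → v_2 = j of Σ_t A[v_t][v_{t+1}]. For example, for (i, j) = (0, 1) we minimise over 2 possible intermediate vertex sequences; the minimum is 9, attained along the walk 0 → 1 → 1.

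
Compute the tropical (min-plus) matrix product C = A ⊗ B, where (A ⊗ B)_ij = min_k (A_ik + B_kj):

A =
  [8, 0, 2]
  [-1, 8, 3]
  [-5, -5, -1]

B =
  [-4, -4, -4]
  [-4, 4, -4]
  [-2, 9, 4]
A ⊗ B =
  [-4, 4, -4]
  [-5, -5, -5]
  [-9, -9, -9]

Apply the min-plus product entry-by-entry:
  C[0][0] = min over k of (A[0][0] + B[0][0] = 8 + -4 = 4, A[0][1] + B[1][0] = 0 + -4 = -4, A[0][2] + B[2][0] = 2 + -2 = 0) = -4 (attained at k = 1)
  C[0][1] = min over k of (A[0][0] + B[0][1] = 8 + -4 = 4, A[0][1] + B[1][1] = 0 + 4 = 4, A[0][2] + B[2][1] = 2 + 9 = 11) = 4 (attained at k = 0)
  C[0][2] = min over k of (A[0][0] + B[0][2] = 8 + -4 = 4, A[0][1] + B[1][2] = 0 + -4 = -4, A[0][2] + B[2][2] = 2 + 4 = 6) = -4 (attained at k = 1)
  C[1][0] = min over k of (A[1][0] + B[0][0] = -1 + -4 = -5, A[1][1] + B[1][0] = 8 + -4 = 4, A[1][2] + B[2][0] = 3 + -2 = 1) = -5 (attained at k = 0)
  C[1][1] = min over k of (A[1][0] + B[0][1] = -1 + -4 = -5, A[1][1] + B[1][1] = 8 + 4 = 12, A[1][2] + B[2][1] = 3 + 9 = 12) = -5 (attained at k = 0)
  C[1][2] = min over k of (A[1][0] + B[0][2] = -1 + -4 = -5, A[1][1] + B[1][2] = 8 + -4 = 4, A[1][2] + B[2][2] = 3 + 4 = 7) = -5 (attained at k = 0)
  C[2][0] = min over k of (A[2][0] + B[0][0] = -5 + -4 = -9, A[2][1] + B[1][0] = -5 + -4 = -9, A[2][2] + B[2][0] = -1 + -2 = -3) = -9 (attained at k = 0)
  C[2][1] = min over k of (A[2][0] + B[0][1] = -5 + -4 = -9, A[2][1] + B[1][1] = -5 + 4 = -1, A[2][2] + B[2][1] = -1 + 9 = 8) = -9 (attained at k = 0)
  C[2][2] = min over k of (A[2][0] + B[0][2] = -5 + -4 = -9, A[2][1] + B[1][2] = -5 + -4 = -9, A[2][2] + B[2][2] = -1 + 4 = 3) = -9 (attained at k = 0)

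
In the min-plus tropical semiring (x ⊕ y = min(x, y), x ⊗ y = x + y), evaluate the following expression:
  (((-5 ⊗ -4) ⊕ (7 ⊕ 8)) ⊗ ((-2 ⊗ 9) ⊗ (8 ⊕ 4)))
(((-5 ⊗ -4) ⊕ (7 ⊕ 8)) ⊗ ((-2 ⊗ 9) ⊗ (8 ⊕ 4))) = 2

Expand innermost to outermost. Recall ⊕ takes the minimum of its arguments and ⊗ takes their sum. Working out the expression (((-5 ⊗ -4) ⊕ (7 ⊕ 8)) ⊗ ((-2 ⊗ 9) ⊗ (8 ⊕ 4))) gives 2.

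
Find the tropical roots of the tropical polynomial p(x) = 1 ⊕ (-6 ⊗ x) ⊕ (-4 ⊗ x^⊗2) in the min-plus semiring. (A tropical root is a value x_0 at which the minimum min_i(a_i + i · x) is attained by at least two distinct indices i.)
Roots: {-2, 7}

Each tropical root is a break point of the lower envelope of the lines y = a_i + i · x (there are 3 lines, with slopes 0, 1, ..., 2). Only the lines that attain the minimum somewhere contribute to roots; other lines are dominated. Here the surviving (envelope) indices are i = 2, i = 1, i = 0.
Intersections between consecutive envelope lines give the roots: for adjacent envelope indices i < j the intersection is x = (a_i − a_j) / (j − i). Reading off the sorted break points: {-2, 7}.
Verification: at each break x_0, at least two indices attain the minimum of min_i(a_i + i · x_0).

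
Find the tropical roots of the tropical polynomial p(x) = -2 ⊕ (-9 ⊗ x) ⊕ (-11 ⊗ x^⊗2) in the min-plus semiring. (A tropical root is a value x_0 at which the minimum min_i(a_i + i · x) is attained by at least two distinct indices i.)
Roots: {2, 7}

Each tropical root is a break point of the lower envelope of the lines y = a_i + i · x (there are 3 lines, with slopes 0, 1, ..., 2). Only the lines that attain the minimum somewhere contribute to roots; other lines are dominated. Here the surviving (envelope) indices are i = 2, i = 1, i = 0.
Intersections between consecutive envelope lines give the roots: for adjacent envelope indices i < j the intersection is x = (a_i − a_j) / (j − i). Reading off the sorted break points: {2, 7}.
Verification: at each break x_0, at least two indices attain the minimum of min_i(a_i + i · x_0).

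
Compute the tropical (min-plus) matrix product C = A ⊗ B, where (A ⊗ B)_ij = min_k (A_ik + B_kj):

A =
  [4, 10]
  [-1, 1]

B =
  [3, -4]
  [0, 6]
A ⊗ B =
  [7, 0]
  [1, -5]

Apply the min-plus product entry-by-entry:
  C[0][0] = min over k of (A[0][0] + B[0][0] = 4 + 3 = 7, A[0][1] + B[1][0] = 10 + 0 = 10) = 7 (attained at k = 0)
  C[0][1] = min over k of (A[0][0] + B[0][1] = 4 + -4 = 0, A[0][1] + B[1][1] = 10 + 6 = 16) = 0 (attained at k = 0)
  C[1][0] = min over k of (A[1][0] + B[0][0] = -1 + 3 = 2, A[1][1] + B[1][0] = 1 + 0 = 1) = 1 (attained at k = 1)
  C[1][1] = min over k of (A[1][0] + B[0][1] = -1 + -4 = -5, A[1][1] + B[1][1] = 1 + 6 = 7) = -5 (attained at k = 0)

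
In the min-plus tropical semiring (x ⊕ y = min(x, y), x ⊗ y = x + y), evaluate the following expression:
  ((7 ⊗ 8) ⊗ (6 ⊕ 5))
((7 ⊗ 8) ⊗ (6 ⊕ 5)) = 20

Expand innermost to outermost. Recall ⊕ takes the minimum of its arguments and ⊗ takes their sum. Working out the expression ((7 ⊗ 8) ⊗ (6 ⊕ 5)) gives 20.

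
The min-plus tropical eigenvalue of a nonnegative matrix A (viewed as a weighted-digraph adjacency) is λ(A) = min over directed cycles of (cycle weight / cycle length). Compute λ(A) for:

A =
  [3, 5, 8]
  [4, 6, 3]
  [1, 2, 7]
λ(A) = 5/2

Enumerate directed cycles and compute their means (weight / length). Sample:
  cycle 0 → 0: weight = 3, length = 1, mean = 3/1 ≈ 3.000
  cycle 1 → 1: weight = 6, length = 1, mean = 6/1 ≈ 6.000
  cycle 2 → 2: weight = 7, length = 1, mean = 7/1 ≈ 7.000
  cycle 0 → 1 → 0: weight = 9, length = 2, mean = 9/2 ≈ 4.500
  cycle 0 → 2 → 0: weight = 9, length = 2, mean = 9/2 ≈ 4.500
  cycle 1 → 0 → 1: weight = 9, length = 2, mean = 9/2 ≈ 4.500
Minimum mean = 2.500, attained e.g. along the cycle 1 → 2 → 1 with weight 5 and length 2. So λ(A) = 5/2 = 5/2.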